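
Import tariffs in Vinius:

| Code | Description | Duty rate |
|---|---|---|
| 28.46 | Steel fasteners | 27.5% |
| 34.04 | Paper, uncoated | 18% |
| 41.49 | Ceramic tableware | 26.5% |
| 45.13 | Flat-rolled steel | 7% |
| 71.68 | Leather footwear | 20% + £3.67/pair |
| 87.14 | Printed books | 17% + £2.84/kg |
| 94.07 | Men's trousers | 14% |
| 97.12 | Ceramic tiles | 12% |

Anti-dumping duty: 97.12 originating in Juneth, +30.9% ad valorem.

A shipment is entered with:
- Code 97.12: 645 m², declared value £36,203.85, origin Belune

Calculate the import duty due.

Line 1 (97.12, Belune, 645 m², £36,203.85):
Base rate for 97.12 is 12%.
The additional-duty order on 97.12 targets Juneth, not Belune; it does not apply.
Duty = £36,203.85 × 12% = £4,344.46.

£4,344.46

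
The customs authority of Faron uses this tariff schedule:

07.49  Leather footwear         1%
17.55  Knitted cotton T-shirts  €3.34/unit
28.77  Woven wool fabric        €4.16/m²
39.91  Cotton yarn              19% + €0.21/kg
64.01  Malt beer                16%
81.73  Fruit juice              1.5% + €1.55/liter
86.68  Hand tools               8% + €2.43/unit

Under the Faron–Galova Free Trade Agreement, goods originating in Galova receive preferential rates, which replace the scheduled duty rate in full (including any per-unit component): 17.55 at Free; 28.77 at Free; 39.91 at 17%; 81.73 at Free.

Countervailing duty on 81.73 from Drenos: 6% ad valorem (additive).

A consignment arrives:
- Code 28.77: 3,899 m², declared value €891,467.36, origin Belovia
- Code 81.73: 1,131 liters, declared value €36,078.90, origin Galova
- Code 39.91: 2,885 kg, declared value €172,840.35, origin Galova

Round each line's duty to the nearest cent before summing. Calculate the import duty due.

Line 1 (28.77, Belovia, 3,899 m², €891,467.36):
Base rate for 28.77 is €4.16/m².
28.77 has an FTA preferential rate, but origin Belovia is not Galova; base rate stands.
Duty = 3,899 × €4.16 = €16,219.84.
Line 2 (81.73, Galova, 1,131 liters, €36,078.90):
Base rate for 81.73 is 1.5% + €1.55/liter.
Origin Galova qualifies under the Faron–Galova agreement and 81.73 is covered: preferential rate Free applies instead.
The additional-duty order on 81.73 targets Drenos, not Galova; it does not apply.
Duty = €36,078.90 × 0% = €0.00.
Line 3 (39.91, Galova, 2,885 kg, €172,840.35):
Base rate for 39.91 is 19% + €0.21/kg.
Origin Galova qualifies under the Faron–Galova agreement and 39.91 is covered: preferential rate 17% applies instead.
Duty = €172,840.35 × 17% = €29,382.86.
Total = €16,219.84 + €0.00 + €29,382.86 = €45,602.70.

€45,602.70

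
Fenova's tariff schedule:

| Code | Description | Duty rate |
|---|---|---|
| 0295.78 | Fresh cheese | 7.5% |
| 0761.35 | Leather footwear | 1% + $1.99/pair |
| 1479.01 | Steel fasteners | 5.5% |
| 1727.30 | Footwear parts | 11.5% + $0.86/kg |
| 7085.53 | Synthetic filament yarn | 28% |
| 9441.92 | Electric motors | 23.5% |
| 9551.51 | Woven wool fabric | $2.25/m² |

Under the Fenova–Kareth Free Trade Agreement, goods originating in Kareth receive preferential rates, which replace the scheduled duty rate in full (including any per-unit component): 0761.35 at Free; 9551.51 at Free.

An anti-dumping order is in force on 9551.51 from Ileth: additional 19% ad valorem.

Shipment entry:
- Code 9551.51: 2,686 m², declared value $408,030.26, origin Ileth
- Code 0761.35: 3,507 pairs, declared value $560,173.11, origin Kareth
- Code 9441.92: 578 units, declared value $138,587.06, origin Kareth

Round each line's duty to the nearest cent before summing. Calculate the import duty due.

$116,137.21

Line 1 (9551.51, Ileth, 2,686 m², $408,030.26):
Base rate for 9551.51 is $2.25/m².
9551.51 has an FTA preferential rate, but origin Ileth is not Kareth; base rate stands.
Additional duty on 9551.51 from Ileth: +19% ad valorem. Applied ad valorem rate = 19%.
Duty = $408,030.26 × 19% + 2,686 × $2.25 = $83,569.25.
Line 2 (0761.35, Kareth, 3,507 pairs, $560,173.11):
Base rate for 0761.35 is 1% + $1.99/pair.
Origin Kareth qualifies under the Fenova–Kareth agreement and 0761.35 is covered: preferential rate Free applies instead.
Duty = $560,173.11 × 0% = $0.00.
Line 3 (9441.92, Kareth, 578 units, $138,587.06):
Base rate for 9441.92 is 23.5%.
Origin Kareth is the FTA partner but 9441.92 is not on the preference list; base rate stands.
Duty = $138,587.06 × 23.5% = $32,567.96.
Total = $83,569.25 + $0.00 + $32,567.96 = $116,137.21.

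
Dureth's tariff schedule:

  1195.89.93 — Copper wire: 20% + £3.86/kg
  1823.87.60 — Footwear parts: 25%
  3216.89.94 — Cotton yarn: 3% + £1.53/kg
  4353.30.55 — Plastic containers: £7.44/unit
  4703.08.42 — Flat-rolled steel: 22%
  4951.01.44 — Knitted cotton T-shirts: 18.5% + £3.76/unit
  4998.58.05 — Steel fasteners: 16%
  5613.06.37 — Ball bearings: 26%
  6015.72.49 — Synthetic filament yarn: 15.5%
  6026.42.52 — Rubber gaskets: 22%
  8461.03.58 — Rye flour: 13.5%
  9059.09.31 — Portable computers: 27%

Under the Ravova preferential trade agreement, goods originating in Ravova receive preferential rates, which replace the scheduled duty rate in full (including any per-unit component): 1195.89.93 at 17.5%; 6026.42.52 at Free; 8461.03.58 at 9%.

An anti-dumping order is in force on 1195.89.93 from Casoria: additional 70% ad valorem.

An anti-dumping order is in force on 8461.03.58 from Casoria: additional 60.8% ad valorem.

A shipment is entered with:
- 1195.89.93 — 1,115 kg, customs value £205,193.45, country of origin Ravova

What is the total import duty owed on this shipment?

£35,908.85

Line 1 (1195.89.93, Ravova, 1,115 kg, £205,193.45):
Base rate for 1195.89.93 is 20% + £3.86/kg.
Origin Ravova qualifies under the Dureth–Ravova agreement and 1195.89.93 is covered: preferential rate 17.5% applies instead.
The additional-duty order on 1195.89.93 targets Casoria, not Ravova; it does not apply.
Duty = £205,193.45 × 17.5% = £35,908.85.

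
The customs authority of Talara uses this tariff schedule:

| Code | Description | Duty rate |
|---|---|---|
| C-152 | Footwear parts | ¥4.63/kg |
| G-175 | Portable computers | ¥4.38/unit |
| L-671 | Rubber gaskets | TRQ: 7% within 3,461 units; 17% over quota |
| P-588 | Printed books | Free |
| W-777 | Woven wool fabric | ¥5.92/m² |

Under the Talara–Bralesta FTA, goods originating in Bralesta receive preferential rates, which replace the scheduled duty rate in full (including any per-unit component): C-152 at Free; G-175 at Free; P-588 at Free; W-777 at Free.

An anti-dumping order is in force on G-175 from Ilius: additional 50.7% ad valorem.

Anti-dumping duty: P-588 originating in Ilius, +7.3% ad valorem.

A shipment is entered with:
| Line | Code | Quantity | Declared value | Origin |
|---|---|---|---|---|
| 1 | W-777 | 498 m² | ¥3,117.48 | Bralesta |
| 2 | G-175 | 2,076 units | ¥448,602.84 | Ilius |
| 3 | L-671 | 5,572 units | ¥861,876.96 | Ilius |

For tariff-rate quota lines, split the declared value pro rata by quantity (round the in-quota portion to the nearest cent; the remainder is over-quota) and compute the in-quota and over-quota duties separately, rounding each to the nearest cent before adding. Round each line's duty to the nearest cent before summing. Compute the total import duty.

¥329,518.85

Line 1 (W-777, Bralesta, 498 m², ¥3,117.48):
Base rate for W-777 is ¥5.92/m².
Origin Bralesta qualifies under the Talara–Bralesta agreement and W-777 is covered: preferential rate Free applies instead.
Duty = ¥3,117.48 × 0% = ¥0.00.
Line 2 (G-175, Ilius, 2,076 units, ¥448,602.84):
Base rate for G-175 is ¥4.38/unit.
G-175 has an FTA preferential rate, but origin Ilius is not Bralesta; base rate stands.
Additional duty on G-175 from Ilius: +50.7% ad valorem. Applied ad valorem rate = 50.7%.
Duty = ¥448,602.84 × 50.7% + 2,076 × ¥4.38 = ¥236,534.52.
Line 3 (L-671, Ilius, 5,572 units, ¥861,876.96):
Code L-671 is under a tariff-rate quota (threshold 3,461 units). In-quota: 3,461 units at 7%; over-quota: 2,111 units at 17%.
Pro-rata value split: in-quota = ¥861,876.96 × 3,461/5,572 = ¥535,347.48; over-quota = ¥861,876.96 − ¥535,347.48 = ¥326,529.48.
In-quota duty = ¥535,347.48 × 7% = ¥37,474.32. Over-quota duty = ¥326,529.48 × 17% = ¥55,510.01.
Line duty = ¥37,474.32 + ¥55,510.01 = ¥92,984.33.
Total = ¥0.00 + ¥236,534.52 + ¥92,984.33 = ¥329,518.85.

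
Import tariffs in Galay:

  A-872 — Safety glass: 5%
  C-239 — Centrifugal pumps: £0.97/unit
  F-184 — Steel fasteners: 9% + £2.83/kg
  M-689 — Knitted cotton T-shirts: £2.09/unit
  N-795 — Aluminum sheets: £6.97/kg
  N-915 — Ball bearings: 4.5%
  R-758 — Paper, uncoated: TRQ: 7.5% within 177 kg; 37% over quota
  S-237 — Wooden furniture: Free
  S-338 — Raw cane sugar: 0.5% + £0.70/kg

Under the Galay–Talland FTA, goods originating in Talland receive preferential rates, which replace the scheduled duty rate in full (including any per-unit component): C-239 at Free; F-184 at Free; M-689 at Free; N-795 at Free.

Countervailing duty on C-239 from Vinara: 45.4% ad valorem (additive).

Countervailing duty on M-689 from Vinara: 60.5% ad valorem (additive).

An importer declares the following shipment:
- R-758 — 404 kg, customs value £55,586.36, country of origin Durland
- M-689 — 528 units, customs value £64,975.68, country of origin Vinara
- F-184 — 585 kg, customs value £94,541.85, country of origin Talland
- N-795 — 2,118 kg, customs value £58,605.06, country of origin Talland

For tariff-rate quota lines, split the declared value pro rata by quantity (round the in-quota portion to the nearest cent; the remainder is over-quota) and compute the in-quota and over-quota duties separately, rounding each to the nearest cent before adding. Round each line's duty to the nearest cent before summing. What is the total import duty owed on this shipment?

Line 1 (R-758, Durland, 404 kg, £55,586.36):
Code R-758 is under a tariff-rate quota (threshold 177 kg). In-quota: 177 kg at 7.5%; over-quota: 227 kg at 37%.
Pro-rata value split: in-quota = £55,586.36 × 177/404 = £24,353.43; over-quota = £55,586.36 − £24,353.43 = £31,232.93.
In-quota duty = £24,353.43 × 7.5% = £1,826.51. Over-quota duty = £31,232.93 × 37% = £11,556.18.
Line duty = £1,826.51 + £11,556.18 = £13,382.69.
Line 2 (M-689, Vinara, 528 units, £64,975.68):
Base rate for M-689 is £2.09/unit.
M-689 has an FTA preferential rate, but origin Vinara is not Talland; base rate stands.
Additional duty on M-689 from Vinara: +60.5% ad valorem. Applied ad valorem rate = 60.5%.
Duty = £64,975.68 × 60.5% + 528 × £2.09 = £40,413.81.
Line 3 (F-184, Talland, 585 kg, £94,541.85):
Base rate for F-184 is 9% + £2.83/kg.
Origin Talland qualifies under the Galay–Talland agreement and F-184 is covered: preferential rate Free applies instead.
Duty = £94,541.85 × 0% = £0.00.
Line 4 (N-795, Talland, 2,118 kg, £58,605.06):
Base rate for N-795 is £6.97/kg.
Origin Talland qualifies under the Galay–Talland agreement and N-795 is covered: preferential rate Free applies instead.
Duty = £58,605.06 × 0% = £0.00.
Total = £13,382.69 + £40,413.81 + £0.00 + £0.00 = £53,796.50.

£53,796.50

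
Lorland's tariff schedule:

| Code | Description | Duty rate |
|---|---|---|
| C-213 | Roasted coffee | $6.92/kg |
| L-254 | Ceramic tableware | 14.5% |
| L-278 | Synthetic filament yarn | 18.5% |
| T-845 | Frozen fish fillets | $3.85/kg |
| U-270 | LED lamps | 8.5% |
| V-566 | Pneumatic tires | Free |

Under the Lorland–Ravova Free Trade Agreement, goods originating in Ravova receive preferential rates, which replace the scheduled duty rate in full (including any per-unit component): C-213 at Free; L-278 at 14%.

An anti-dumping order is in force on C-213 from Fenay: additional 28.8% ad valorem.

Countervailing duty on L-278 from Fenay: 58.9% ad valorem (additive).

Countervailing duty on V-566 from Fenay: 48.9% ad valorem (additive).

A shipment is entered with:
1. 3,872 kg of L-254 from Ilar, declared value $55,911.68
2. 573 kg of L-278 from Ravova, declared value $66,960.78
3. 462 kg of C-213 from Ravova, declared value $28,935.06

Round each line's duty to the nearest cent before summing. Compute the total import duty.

$17,481.70

Line 1 (L-254, Ilar, 3,872 kg, $55,911.68):
Base rate for L-254 is 14.5%.
Duty = $55,911.68 × 14.5% = $8,107.19.
Line 2 (L-278, Ravova, 573 kg, $66,960.78):
Base rate for L-278 is 18.5%.
Origin Ravova qualifies under the Lorland–Ravova agreement and L-278 is covered: preferential rate 14% applies instead.
The additional-duty order on L-278 targets Fenay, not Ravova; it does not apply.
Duty = $66,960.78 × 14% = $9,374.51.
Line 3 (C-213, Ravova, 462 kg, $28,935.06):
Base rate for C-213 is $6.92/kg.
Origin Ravova qualifies under the Lorland–Ravova agreement and C-213 is covered: preferential rate Free applies instead.
The additional-duty order on C-213 targets Fenay, not Ravova; it does not apply.
Duty = $28,935.06 × 0% = $0.00.
Total = $8,107.19 + $9,374.51 + $0.00 = $17,481.70.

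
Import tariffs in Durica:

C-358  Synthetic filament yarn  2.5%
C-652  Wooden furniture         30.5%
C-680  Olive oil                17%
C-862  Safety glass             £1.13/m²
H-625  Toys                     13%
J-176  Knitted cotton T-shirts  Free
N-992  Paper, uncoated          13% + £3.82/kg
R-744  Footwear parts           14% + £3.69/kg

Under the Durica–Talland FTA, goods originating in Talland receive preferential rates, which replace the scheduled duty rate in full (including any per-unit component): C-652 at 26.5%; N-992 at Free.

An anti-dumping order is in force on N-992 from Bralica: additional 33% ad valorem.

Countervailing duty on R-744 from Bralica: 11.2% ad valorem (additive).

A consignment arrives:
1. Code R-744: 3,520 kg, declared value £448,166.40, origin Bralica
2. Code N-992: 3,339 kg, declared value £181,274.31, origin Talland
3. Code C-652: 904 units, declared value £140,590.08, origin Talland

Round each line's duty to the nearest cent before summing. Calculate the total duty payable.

Line 1 (R-744, Bralica, 3,520 kg, £448,166.40):
Base rate for R-744 is 14% + £3.69/kg.
Additional duty on R-744 from Bralica: +11.2%. Applied ad valorem rate: 14% + 11.2% = 25.2%.
Duty = £448,166.40 × 25.2% + 3,520 × £3.69 = £125,926.73.
Line 2 (N-992, Talland, 3,339 kg, £181,274.31):
Base rate for N-992 is 13% + £3.82/kg.
Origin Talland qualifies under the Durica–Talland agreement and N-992 is covered: preferential rate Free applies instead.
The additional-duty order on N-992 targets Bralica, not Talland; it does not apply.
Duty = £181,274.31 × 0% = £0.00.
Line 3 (C-652, Talland, 904 units, £140,590.08):
Base rate for C-652 is 30.5%.
Origin Talland qualifies under the Durica–Talland agreement and C-652 is covered: preferential rate 26.5% applies instead.
Duty = £140,590.08 × 26.5% = £37,256.37.
Total = £125,926.73 + £0.00 + £37,256.37 = £163,183.10.

£163,183.10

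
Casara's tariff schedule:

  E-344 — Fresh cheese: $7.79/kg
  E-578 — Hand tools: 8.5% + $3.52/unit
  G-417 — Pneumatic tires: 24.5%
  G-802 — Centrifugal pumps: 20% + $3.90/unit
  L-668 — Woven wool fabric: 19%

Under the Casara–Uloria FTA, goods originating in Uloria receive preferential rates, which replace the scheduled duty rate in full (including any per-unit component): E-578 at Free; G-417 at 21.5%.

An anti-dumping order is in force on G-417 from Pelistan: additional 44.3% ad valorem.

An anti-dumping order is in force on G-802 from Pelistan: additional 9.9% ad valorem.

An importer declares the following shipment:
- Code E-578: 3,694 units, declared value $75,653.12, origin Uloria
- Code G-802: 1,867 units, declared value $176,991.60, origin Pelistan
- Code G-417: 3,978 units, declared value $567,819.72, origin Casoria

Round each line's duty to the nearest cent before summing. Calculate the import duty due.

$199,317.62

Line 1 (E-578, Uloria, 3,694 units, $75,653.12):
Base rate for E-578 is 8.5% + $3.52/unit.
Origin Uloria qualifies under the Casara–Uloria agreement and E-578 is covered: preferential rate Free applies instead.
Duty = $75,653.12 × 0% = $0.00.
Line 2 (G-802, Pelistan, 1,867 units, $176,991.60):
Base rate for G-802 is 20% + $3.90/unit.
Additional duty on G-802 from Pelistan: +9.9%. Applied ad valorem rate: 20% + 9.9% = 29.9%.
Duty = $176,991.60 × 29.9% + 1,867 × $3.90 = $60,201.79.
Line 3 (G-417, Casoria, 3,978 units, $567,819.72):
Base rate for G-417 is 24.5%.
G-417 has an FTA preferential rate, but origin Casoria is not Uloria; base rate stands.
The additional-duty order on G-417 targets Pelistan, not Casoria; it does not apply.
Duty = $567,819.72 × 24.5% = $139,115.83.
Total = $0.00 + $60,201.79 + $139,115.83 = $199,317.62.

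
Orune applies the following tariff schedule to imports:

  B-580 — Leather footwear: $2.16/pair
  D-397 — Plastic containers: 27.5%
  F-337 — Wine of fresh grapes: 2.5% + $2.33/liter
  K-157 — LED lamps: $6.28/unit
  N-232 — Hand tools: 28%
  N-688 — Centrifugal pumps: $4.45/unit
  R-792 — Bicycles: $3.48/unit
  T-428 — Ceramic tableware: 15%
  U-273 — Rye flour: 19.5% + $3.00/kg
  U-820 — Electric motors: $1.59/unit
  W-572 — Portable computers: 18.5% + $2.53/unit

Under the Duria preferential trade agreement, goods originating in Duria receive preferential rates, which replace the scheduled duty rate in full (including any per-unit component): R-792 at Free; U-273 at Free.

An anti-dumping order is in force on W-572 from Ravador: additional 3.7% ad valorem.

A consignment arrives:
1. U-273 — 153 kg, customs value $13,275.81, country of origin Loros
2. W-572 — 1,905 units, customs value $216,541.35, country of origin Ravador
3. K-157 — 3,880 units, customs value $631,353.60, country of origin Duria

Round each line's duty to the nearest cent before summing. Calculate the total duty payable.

$80,306.01

Line 1 (U-273, Loros, 153 kg, $13,275.81):
Base rate for U-273 is 19.5% + $3.00/kg.
U-273 has an FTA preferential rate, but origin Loros is not Duria; base rate stands.
Duty = $13,275.81 × 19.5% + 153 × $3.00 = $3,047.78.
Line 2 (W-572, Ravador, 1,905 units, $216,541.35):
Base rate for W-572 is 18.5% + $2.53/unit.
Additional duty on W-572 from Ravador: +3.7%. Applied ad valorem rate: 18.5% + 3.7% = 22.2%.
Duty = $216,541.35 × 22.2% + 1,905 × $2.53 = $52,891.83.
Line 3 (K-157, Duria, 3,880 units, $631,353.60):
Base rate for K-157 is $6.28/unit.
Origin Duria is the FTA partner but K-157 is not on the preference list; base rate stands.
Duty = 3,880 × $6.28 = $24,366.40.
Total = $3,047.78 + $52,891.83 + $24,366.40 = $80,306.01.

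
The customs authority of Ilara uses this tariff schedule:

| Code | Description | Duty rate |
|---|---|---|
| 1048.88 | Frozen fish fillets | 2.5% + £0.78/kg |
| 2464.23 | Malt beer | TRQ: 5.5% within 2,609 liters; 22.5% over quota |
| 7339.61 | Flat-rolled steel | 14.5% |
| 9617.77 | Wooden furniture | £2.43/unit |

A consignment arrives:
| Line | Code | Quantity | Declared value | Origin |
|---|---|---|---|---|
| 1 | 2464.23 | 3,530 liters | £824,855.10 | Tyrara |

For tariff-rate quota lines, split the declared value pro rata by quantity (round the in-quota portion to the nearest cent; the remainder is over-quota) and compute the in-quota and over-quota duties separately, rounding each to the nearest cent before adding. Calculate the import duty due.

Line 1 (2464.23, Tyrara, 3,530 liters, £824,855.10):
Code 2464.23 is under a tariff-rate quota (threshold 2,609 liters). In-quota: 2,609 liters at 5.5%; over-quota: 921 liters at 22.5%.
Pro-rata value split: in-quota = £824,855.10 × 2,609/3,530 = £609,645.03; over-quota = £824,855.10 − £609,645.03 = £215,210.07.
In-quota duty = £609,645.03 × 5.5% = £33,530.48. Over-quota duty = £215,210.07 × 22.5% = £48,422.27.
Line duty = £33,530.48 + £48,422.27 = £81,952.75.

£81,952.75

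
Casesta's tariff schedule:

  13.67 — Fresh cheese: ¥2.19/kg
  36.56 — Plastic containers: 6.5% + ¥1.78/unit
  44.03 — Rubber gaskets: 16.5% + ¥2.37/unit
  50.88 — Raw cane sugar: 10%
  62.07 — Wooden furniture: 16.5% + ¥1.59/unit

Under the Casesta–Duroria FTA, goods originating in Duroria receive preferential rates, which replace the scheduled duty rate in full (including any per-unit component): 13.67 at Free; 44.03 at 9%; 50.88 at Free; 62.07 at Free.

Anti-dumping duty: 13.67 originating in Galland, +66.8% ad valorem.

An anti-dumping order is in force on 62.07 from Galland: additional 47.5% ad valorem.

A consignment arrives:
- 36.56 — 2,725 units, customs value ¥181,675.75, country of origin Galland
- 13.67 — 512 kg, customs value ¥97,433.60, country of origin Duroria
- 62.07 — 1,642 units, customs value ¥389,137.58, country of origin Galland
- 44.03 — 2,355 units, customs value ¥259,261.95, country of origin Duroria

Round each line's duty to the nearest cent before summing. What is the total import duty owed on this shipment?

¥291,651.83

Line 1 (36.56, Galland, 2,725 units, ¥181,675.75):
Base rate for 36.56 is 6.5% + ¥1.78/unit.
Duty = ¥181,675.75 × 6.5% + 2,725 × ¥1.78 = ¥16,659.42.
Line 2 (13.67, Duroria, 512 kg, ¥97,433.60):
Base rate for 13.67 is ¥2.19/kg.
Origin Duroria qualifies under the Casesta–Duroria agreement and 13.67 is covered: preferential rate Free applies instead.
The additional-duty order on 13.67 targets Galland, not Duroria; it does not apply.
Duty = ¥97,433.60 × 0% = ¥0.00.
Line 3 (62.07, Galland, 1,642 units, ¥389,137.58):
Base rate for 62.07 is 16.5% + ¥1.59/unit.
62.07 has an FTA preferential rate, but origin Galland is not Duroria; base rate stands.
Additional duty on 62.07 from Galland: +47.5%. Applied ad valorem rate: 16.5% + 47.5% = 64%.
Duty = ¥389,137.58 × 64% + 1,642 × ¥1.59 = ¥251,658.83.
Line 4 (44.03, Duroria, 2,355 units, ¥259,261.95):
Base rate for 44.03 is 16.5% + ¥2.37/unit.
Origin Duroria qualifies under the Casesta–Duroria agreement and 44.03 is covered: preferential rate 9% applies instead.
Duty = ¥259,261.95 × 9% = ¥23,333.58.
Total = ¥16,659.42 + ¥0.00 + ¥251,658.83 + ¥23,333.58 = ¥291,651.83.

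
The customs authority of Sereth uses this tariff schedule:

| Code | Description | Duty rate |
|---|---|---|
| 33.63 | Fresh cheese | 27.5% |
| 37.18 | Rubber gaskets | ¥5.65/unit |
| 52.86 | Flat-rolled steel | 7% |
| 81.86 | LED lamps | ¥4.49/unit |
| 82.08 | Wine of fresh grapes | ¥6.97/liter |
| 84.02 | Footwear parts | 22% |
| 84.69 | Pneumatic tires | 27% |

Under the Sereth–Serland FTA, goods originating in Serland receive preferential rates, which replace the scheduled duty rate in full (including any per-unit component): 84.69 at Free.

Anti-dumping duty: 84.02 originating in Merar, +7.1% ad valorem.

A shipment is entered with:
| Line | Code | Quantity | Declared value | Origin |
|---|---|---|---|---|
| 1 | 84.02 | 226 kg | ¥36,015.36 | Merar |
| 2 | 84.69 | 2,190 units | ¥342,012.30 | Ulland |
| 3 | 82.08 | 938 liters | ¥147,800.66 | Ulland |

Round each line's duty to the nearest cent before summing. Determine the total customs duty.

Line 1 (84.02, Merar, 226 kg, ¥36,015.36):
Base rate for 84.02 is 22%.
Additional duty on 84.02 from Merar: +7.1%. Applied ad valorem rate: 22% + 7.1% = 29.1%.
Duty = ¥36,015.36 × 29.1% = ¥10,480.47.
Line 2 (84.69, Ulland, 2,190 units, ¥342,012.30):
Base rate for 84.69 is 27%.
84.69 has an FTA preferential rate, but origin Ulland is not Serland; base rate stands.
Duty = ¥342,012.30 × 27% = ¥92,343.32.
Line 3 (82.08, Ulland, 938 liters, ¥147,800.66):
Base rate for 82.08 is ¥6.97/liter.
Duty = 938 × ¥6.97 = ¥6,537.86.
Total = ¥10,480.47 + ¥92,343.32 + ¥6,537.86 = ¥109,361.65.

¥109,361.65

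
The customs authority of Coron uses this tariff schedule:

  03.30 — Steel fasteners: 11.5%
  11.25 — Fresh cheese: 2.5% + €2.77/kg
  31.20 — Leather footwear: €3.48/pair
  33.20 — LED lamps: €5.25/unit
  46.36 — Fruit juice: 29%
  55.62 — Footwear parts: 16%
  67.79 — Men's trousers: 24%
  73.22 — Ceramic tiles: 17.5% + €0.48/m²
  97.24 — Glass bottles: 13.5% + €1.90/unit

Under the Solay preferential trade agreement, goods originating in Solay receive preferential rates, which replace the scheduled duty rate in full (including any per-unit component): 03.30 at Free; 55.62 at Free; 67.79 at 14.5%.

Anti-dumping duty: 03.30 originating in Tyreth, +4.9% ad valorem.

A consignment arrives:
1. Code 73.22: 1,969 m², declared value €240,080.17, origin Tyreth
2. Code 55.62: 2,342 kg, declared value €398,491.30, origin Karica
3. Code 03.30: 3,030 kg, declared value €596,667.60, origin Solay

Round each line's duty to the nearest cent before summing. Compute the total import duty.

€106,717.76

Line 1 (73.22, Tyreth, 1,969 m², €240,080.17):
Base rate for 73.22 is 17.5% + €0.48/m².
Duty = €240,080.17 × 17.5% + 1,969 × €0.48 = €42,959.15.
Line 2 (55.62, Karica, 2,342 kg, €398,491.30):
Base rate for 55.62 is 16%.
55.62 has an FTA preferential rate, but origin Karica is not Solay; base rate stands.
Duty = €398,491.30 × 16% = €63,758.61.
Line 3 (03.30, Solay, 3,030 kg, €596,667.60):
Base rate for 03.30 is 11.5%.
Origin Solay qualifies under the Coron–Solay agreement and 03.30 is covered: preferential rate Free applies instead.
The additional-duty order on 03.30 targets Tyreth, not Solay; it does not apply.
Duty = €596,667.60 × 0% = €0.00.
Total = €42,959.15 + €63,758.61 + €0.00 = €106,717.76.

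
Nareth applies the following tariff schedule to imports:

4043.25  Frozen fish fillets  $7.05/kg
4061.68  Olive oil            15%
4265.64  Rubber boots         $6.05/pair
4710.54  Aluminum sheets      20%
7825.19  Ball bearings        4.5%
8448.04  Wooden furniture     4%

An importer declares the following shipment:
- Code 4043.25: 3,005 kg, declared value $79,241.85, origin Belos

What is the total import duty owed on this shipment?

$21,185.25

Line 1 (4043.25, Belos, 3,005 kg, $79,241.85):
Base rate for 4043.25 is $7.05/kg.
Duty = 3,005 × $7.05 = $21,185.25.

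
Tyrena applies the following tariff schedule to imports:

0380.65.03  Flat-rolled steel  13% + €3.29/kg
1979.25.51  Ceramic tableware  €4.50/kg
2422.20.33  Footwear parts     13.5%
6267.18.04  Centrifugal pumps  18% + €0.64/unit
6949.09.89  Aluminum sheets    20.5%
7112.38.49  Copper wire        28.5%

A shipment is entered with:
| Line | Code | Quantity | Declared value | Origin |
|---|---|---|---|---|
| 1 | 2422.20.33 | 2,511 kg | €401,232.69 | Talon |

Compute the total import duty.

Line 1 (2422.20.33, Talon, 2,511 kg, €401,232.69):
Base rate for 2422.20.33 is 13.5%.
Duty = €401,232.69 × 13.5% = €54,166.41.

€54,166.41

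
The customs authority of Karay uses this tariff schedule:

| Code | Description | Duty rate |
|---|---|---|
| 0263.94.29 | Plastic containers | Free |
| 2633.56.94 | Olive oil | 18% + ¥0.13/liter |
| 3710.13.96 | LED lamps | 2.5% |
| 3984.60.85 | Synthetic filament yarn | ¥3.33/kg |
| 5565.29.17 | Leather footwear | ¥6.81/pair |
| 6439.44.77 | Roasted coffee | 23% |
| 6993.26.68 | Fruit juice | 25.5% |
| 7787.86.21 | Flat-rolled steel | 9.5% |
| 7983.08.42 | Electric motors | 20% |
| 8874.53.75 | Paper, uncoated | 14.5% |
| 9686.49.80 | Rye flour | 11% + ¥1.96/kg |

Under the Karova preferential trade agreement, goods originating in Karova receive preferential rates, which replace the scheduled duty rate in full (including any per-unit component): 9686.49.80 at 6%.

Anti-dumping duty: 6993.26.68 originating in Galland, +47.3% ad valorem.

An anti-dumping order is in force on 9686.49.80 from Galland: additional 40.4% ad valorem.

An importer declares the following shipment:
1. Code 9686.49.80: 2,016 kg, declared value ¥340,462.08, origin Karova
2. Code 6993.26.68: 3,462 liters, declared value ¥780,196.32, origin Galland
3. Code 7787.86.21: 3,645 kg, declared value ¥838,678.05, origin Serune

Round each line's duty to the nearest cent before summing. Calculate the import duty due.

¥668,085.05

Line 1 (9686.49.80, Karova, 2,016 kg, ¥340,462.08):
Base rate for 9686.49.80 is 11% + ¥1.96/kg.
Origin Karova qualifies under the Karay–Karova agreement and 9686.49.80 is covered: preferential rate 6% applies instead.
The additional-duty order on 9686.49.80 targets Galland, not Karova; it does not apply.
Duty = ¥340,462.08 × 6% = ¥20,427.72.
Line 2 (6993.26.68, Galland, 3,462 liters, ¥780,196.32):
Base rate for 6993.26.68 is 25.5%.
Additional duty on 6993.26.68 from Galland: +47.3%. Applied ad valorem rate: 25.5% + 47.3% = 72.8%.
Duty = ¥780,196.32 × 72.8% = ¥567,982.92.
Line 3 (7787.86.21, Serune, 3,645 kg, ¥838,678.05):
Base rate for 7787.86.21 is 9.5%.
Duty = ¥838,678.05 × 9.5% = ¥79,674.41.
Total = ¥20,427.72 + ¥567,982.92 + ¥79,674.41 = ¥668,085.05.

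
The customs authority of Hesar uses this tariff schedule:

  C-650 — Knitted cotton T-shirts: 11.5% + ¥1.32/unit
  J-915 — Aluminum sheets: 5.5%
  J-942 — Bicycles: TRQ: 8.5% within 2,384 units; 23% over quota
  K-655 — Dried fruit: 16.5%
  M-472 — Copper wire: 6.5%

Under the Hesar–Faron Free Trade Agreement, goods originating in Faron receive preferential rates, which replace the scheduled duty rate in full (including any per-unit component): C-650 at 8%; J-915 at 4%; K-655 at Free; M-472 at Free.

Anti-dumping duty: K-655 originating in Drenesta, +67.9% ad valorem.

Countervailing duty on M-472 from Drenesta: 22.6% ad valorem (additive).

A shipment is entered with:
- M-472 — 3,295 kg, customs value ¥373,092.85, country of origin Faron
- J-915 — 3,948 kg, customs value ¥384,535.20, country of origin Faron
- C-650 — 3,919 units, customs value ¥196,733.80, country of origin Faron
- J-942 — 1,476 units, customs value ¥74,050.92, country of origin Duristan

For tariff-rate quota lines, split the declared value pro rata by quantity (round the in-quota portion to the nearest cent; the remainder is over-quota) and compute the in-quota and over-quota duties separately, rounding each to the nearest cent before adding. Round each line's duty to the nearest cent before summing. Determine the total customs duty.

Line 1 (M-472, Faron, 3,295 kg, ¥373,092.85):
Base rate for M-472 is 6.5%.
Origin Faron qualifies under the Hesar–Faron agreement and M-472 is covered: preferential rate Free applies instead.
The additional-duty order on M-472 targets Drenesta, not Faron; it does not apply.
Duty = ¥373,092.85 × 0% = ¥0.00.
Line 2 (J-915, Faron, 3,948 kg, ¥384,535.20):
Base rate for J-915 is 5.5%.
Origin Faron qualifies under the Hesar–Faron agreement and J-915 is covered: preferential rate 4% applies instead.
Duty = ¥384,535.20 × 4% = ¥15,381.41.
Line 3 (C-650, Faron, 3,919 units, ¥196,733.80):
Base rate for C-650 is 11.5% + ¥1.32/unit.
Origin Faron qualifies under the Hesar–Faron agreement and C-650 is covered: preferential rate 8% applies instead.
Duty = ¥196,733.80 × 8% = ¥15,738.70.
Line 4 (J-942, Duristan, 1,476 units, ¥74,050.92):
Code J-942 is under a tariff-rate quota (threshold 2,384 units). Quantity 1,476 units is within the quota, so the in-quota rate 8.5% applies to the full value.
Duty = ¥74,050.92 × 8.5% = ¥6,294.33.
Total = ¥0.00 + ¥15,381.41 + ¥15,738.70 + ¥6,294.33 = ¥37,414.44.

¥37,414.44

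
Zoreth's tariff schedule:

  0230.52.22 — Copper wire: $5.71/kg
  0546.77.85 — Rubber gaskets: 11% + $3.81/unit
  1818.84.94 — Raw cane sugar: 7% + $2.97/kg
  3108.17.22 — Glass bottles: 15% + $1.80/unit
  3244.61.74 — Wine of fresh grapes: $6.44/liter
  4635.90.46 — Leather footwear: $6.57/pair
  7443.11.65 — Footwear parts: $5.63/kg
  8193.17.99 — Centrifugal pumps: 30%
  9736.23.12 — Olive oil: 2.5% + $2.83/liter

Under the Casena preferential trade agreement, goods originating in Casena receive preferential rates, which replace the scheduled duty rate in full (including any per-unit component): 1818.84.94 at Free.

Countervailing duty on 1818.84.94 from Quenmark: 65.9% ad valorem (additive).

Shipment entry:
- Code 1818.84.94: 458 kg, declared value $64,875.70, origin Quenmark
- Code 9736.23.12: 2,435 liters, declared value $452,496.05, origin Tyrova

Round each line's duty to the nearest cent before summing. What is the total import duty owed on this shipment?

$66,858.10

Line 1 (1818.84.94, Quenmark, 458 kg, $64,875.70):
Base rate for 1818.84.94 is 7% + $2.97/kg.
1818.84.94 has an FTA preferential rate, but origin Quenmark is not Casena; base rate stands.
Additional duty on 1818.84.94 from Quenmark: +65.9%. Applied ad valorem rate: 7% + 65.9% = 72.9%.
Duty = $64,875.70 × 72.9% + 458 × $2.97 = $48,654.65.
Line 2 (9736.23.12, Tyrova, 2,435 liters, $452,496.05):
Base rate for 9736.23.12 is 2.5% + $2.83/liter.
Duty = $452,496.05 × 2.5% + 2,435 × $2.83 = $18,203.45.
Total = $48,654.65 + $18,203.45 = $66,858.10.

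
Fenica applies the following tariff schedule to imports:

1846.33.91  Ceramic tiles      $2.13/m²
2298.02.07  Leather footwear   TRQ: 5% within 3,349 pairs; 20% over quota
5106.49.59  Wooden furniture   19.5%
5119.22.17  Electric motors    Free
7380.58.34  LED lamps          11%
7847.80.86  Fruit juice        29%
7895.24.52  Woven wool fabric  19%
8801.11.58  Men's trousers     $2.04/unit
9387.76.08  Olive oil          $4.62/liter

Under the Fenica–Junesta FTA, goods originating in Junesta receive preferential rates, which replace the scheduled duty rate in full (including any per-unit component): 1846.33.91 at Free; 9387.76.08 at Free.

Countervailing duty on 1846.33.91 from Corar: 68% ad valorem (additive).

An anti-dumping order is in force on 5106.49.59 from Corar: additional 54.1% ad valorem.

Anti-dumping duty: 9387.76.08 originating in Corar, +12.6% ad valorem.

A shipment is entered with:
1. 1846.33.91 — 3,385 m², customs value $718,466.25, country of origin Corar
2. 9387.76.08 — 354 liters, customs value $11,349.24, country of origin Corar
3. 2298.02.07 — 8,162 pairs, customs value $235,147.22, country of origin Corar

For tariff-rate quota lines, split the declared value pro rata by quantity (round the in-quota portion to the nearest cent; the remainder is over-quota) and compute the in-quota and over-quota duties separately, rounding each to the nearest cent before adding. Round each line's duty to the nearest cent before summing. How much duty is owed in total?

$531,389.32

Line 1 (1846.33.91, Corar, 3,385 m², $718,466.25):
Base rate for 1846.33.91 is $2.13/m².
1846.33.91 has an FTA preferential rate, but origin Corar is not Junesta; base rate stands.
Additional duty on 1846.33.91 from Corar: +68% ad valorem. Applied ad valorem rate = 68%.
Duty = $718,466.25 × 68% + 3,385 × $2.13 = $495,767.10.
Line 2 (9387.76.08, Corar, 354 liters, $11,349.24):
Base rate for 9387.76.08 is $4.62/liter.
9387.76.08 has an FTA preferential rate, but origin Corar is not Junesta; base rate stands.
Additional duty on 9387.76.08 from Corar: +12.6% ad valorem. Applied ad valorem rate = 12.6%.
Duty = $11,349.24 × 12.6% + 354 × $4.62 = $3,065.48.
Line 3 (2298.02.07, Corar, 8,162 pairs, $235,147.22):
Code 2298.02.07 is under a tariff-rate quota (threshold 3,349 pairs). In-quota: 3,349 pairs at 5%; over-quota: 4,813 pairs at 20%.
Pro-rata value split: in-quota = $235,147.22 × 3,349/8,162 = $96,484.69; over-quota = $235,147.22 − $96,484.69 = $138,662.53.
In-quota duty = $96,484.69 × 5% = $4,824.23. Over-quota duty = $138,662.53 × 20% = $27,732.51.
Line duty = $4,824.23 + $27,732.51 = $32,556.74.
Total = $495,767.10 + $3,065.48 + $32,556.74 = $531,389.32.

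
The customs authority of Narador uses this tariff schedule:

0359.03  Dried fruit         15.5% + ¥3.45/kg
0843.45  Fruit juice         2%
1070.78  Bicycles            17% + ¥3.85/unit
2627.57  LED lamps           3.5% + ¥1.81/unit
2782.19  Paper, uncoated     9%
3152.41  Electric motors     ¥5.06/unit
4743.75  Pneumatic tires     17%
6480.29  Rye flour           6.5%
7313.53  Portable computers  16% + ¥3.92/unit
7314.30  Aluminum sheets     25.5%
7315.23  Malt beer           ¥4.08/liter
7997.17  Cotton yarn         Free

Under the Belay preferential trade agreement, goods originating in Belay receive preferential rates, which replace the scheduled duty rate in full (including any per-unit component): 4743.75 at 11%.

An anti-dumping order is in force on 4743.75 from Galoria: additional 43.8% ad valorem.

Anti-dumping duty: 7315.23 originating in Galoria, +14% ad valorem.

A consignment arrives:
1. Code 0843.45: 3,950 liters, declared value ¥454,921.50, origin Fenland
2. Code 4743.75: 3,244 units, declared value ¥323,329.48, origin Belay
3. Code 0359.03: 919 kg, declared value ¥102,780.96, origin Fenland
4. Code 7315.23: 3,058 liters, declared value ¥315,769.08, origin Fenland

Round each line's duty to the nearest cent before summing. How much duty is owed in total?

Line 1 (0843.45, Fenland, 3,950 liters, ¥454,921.50):
Base rate for 0843.45 is 2%.
Duty = ¥454,921.50 × 2% = ¥9,098.43.
Line 2 (4743.75, Belay, 3,244 units, ¥323,329.48):
Base rate for 4743.75 is 17%.
Origin Belay qualifies under the Narador–Belay agreement and 4743.75 is covered: preferential rate 11% applies instead.
The additional-duty order on 4743.75 targets Galoria, not Belay; it does not apply.
Duty = ¥323,329.48 × 11% = ¥35,566.24.
Line 3 (0359.03, Fenland, 919 kg, ¥102,780.96):
Base rate for 0359.03 is 15.5% + ¥3.45/kg.
Duty = ¥102,780.96 × 15.5% + 919 × ¥3.45 = ¥19,101.60.
Line 4 (7315.23, Fenland, 3,058 liters, ¥315,769.08):
Base rate for 7315.23 is ¥4.08/liter.
The additional-duty order on 7315.23 targets Galoria, not Fenland; it does not apply.
Duty = 3,058 × ¥4.08 = ¥12,476.64.
Total = ¥9,098.43 + ¥35,566.24 + ¥19,101.60 + ¥12,476.64 = ¥76,242.91.

¥76,242.91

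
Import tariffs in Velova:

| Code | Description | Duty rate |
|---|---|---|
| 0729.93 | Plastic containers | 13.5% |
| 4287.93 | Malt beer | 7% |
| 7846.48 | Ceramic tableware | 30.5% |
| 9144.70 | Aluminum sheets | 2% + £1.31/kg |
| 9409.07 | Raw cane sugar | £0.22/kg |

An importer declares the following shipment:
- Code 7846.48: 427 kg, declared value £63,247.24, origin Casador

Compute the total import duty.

Line 1 (7846.48, Casador, 427 kg, £63,247.24):
Base rate for 7846.48 is 30.5%.
Duty = £63,247.24 × 30.5% = £19,290.41.

£19,290.41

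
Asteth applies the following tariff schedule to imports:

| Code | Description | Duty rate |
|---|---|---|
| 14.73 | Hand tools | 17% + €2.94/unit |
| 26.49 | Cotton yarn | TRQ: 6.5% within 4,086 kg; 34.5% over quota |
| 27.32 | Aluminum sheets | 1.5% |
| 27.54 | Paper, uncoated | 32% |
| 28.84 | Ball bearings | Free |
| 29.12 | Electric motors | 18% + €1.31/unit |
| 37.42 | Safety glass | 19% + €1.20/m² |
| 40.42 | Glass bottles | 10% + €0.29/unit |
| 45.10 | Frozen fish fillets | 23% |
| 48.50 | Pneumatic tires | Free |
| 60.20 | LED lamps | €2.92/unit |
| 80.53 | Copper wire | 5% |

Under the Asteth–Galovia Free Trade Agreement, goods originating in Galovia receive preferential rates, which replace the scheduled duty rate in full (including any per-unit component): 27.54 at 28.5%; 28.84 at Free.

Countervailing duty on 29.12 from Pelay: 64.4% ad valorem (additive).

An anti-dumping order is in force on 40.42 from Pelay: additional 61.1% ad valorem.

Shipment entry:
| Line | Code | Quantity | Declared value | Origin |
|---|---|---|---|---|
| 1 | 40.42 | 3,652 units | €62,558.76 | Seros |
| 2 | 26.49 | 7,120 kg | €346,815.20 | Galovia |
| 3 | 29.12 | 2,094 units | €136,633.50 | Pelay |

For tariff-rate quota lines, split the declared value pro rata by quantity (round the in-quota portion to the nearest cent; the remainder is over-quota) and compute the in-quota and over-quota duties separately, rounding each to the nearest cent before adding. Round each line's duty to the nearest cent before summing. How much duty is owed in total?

Line 1 (40.42, Seros, 3,652 units, €62,558.76):
Base rate for 40.42 is 10% + €0.29/unit.
The additional-duty order on 40.42 targets Pelay, not Seros; it does not apply.
Duty = €62,558.76 × 10% + 3,652 × €0.29 = €7,314.96.
Line 2 (26.49, Galovia, 7,120 kg, €346,815.20):
Code 26.49 is under a tariff-rate quota (threshold 4,086 kg). In-quota: 4,086 kg at 6.5%; over-quota: 3,034 kg at 34.5%.
Pro-rata value split: in-quota = €346,815.20 × 4,086/7,120 = €199,029.06; over-quota = €346,815.20 − €199,029.06 = €147,786.14.
In-quota duty = €199,029.06 × 6.5% = €12,936.89. Over-quota duty = €147,786.14 × 34.5% = €50,986.22.
Line duty = €12,936.89 + €50,986.22 = €63,923.11.
Line 3 (29.12, Pelay, 2,094 units, €136,633.50):
Base rate for 29.12 is 18% + €1.31/unit.
Additional duty on 29.12 from Pelay: +64.4%. Applied ad valorem rate: 18% + 64.4% = 82.4%.
Duty = €136,633.50 × 82.4% + 2,094 × €1.31 = €115,329.14.
Total = €7,314.96 + €63,923.11 + €115,329.14 = €186,567.21.

€186,567.21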